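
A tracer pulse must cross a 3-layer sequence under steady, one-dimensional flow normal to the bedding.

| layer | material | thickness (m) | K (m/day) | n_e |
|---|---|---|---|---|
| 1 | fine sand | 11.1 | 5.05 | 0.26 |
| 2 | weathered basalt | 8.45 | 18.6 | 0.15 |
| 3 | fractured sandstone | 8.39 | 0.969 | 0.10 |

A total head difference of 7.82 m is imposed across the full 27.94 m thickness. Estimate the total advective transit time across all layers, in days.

7.22

With flow normal to the layers, continuity requires the same specific discharge q through every layer.
Σ(b_i/K_i) = 11.1/5.05 + 8.45/18.6 + 8.39/0.969 = 11.31 d.
q = Δh / Σ(b_i/K_i) = 7.82 / 11.31 = 0.6914 m/day.
In each layer the seepage velocity is v_i = q/n_i, so the layer transit time is t_i = b_i·n_i / q:
  layer 1 (fine sand): t_1 = 11.1 × 0.26 / 0.6914 = 4.174 d
  layer 2 (weathered basalt): t_2 = 8.45 × 0.15 / 0.6914 = 1.833 d
  layer 3 (fractured sandstone): t_3 = 8.39 × 0.10 / 0.6914 = 1.214 d
Total t = Σ t_i = 7.221 days.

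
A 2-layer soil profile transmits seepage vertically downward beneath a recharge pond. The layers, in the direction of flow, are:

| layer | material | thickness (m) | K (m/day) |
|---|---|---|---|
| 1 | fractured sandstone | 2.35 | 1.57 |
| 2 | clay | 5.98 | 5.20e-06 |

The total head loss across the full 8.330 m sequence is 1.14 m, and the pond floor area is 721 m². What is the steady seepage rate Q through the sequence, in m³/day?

Flow is perpendicular to layering, so the layers act in series and the equivalent K is the thickness-weighted harmonic mean.
Total thickness L = 2.35 + 5.98 = 8.330 m.
Σ(b_i/K_i) = 2.35/1.57 + 5.98/5.20e-06 = 1.150e+06 d.
K_eq = L / Σ(b_i/K_i) = 8.330 / 1.150e+06 = 7.243e-06 m/day.
Q = K_eq · A · (Δh/L) = 7.243e-06 × 721 × (1.14/8.330) = 0.0007147 m³/day.

0.000715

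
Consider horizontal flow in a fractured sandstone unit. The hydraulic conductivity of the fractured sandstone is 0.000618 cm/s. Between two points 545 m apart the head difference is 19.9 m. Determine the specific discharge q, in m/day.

Convert K: 0.000618 cm/s × 864 = 0.5340 m/day.
Hydraulic gradient i = Δh / L = 19.9 / 545 = 0.03651.
Specific discharge q = K · i = 0.5340 × 0.03651 = 0.01950 m/day.

0.0195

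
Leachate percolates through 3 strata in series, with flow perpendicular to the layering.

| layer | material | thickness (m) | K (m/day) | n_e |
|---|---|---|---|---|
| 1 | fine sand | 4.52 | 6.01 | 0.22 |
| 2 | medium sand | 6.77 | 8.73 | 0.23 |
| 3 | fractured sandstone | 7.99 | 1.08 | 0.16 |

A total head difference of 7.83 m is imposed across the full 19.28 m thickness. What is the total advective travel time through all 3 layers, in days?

4.37

With flow normal to the layers, continuity requires the same specific discharge q through every layer.
Σ(b_i/K_i) = 4.52/6.01 + 6.77/8.73 + 7.99/1.08 = 8.926 d.
q = Δh / Σ(b_i/K_i) = 7.83 / 8.926 = 0.8772 m/day.
In each layer the seepage velocity is v_i = q/n_i, so the layer transit time is t_i = b_i·n_i / q:
  layer 1 (fine sand): t_1 = 4.52 × 0.22 / 0.8772 = 1.134 d
  layer 2 (medium sand): t_2 = 6.77 × 0.23 / 0.8772 = 1.775 d
  layer 3 (fractured sandstone): t_3 = 7.99 × 0.16 / 0.8772 = 1.457 d
Total t = Σ t_i = 4.366 days.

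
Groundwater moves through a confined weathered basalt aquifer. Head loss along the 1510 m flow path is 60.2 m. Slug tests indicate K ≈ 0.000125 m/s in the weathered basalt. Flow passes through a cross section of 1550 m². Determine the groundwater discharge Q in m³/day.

Convert K: 0.000125 m/s × 86400 = 10.80 m/day.
Hydraulic gradient i = Δh / L = 60.2 / 1510 = 0.03987.
Darcy's law: Q = K · A · i = 10.80 × 1550 × 0.03987 = 667.4 m³/day.

667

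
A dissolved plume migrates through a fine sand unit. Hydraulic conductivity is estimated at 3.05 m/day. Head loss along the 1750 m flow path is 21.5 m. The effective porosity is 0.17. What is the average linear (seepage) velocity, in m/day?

0.220

Hydraulic gradient i = Δh / L = 21.5 / 1750 = 0.01229.
Darcy flux q = K · i = 3.050 × 0.01229 = 0.03747 m/day.
Seepage velocity v = q / n_e = 0.03747 / 0.17 = 0.2204 m/day.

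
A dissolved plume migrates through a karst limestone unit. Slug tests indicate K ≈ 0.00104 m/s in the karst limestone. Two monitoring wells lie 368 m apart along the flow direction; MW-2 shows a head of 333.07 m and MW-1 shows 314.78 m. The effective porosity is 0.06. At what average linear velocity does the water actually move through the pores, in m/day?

Convert K: 0.00104 m/s × 86400 = 89.86 m/day.
Hydraulic gradient i = (333.07 − 314.78) / 368 = 18.29 / 368 = 0.04970.
Darcy flux q = K · i = 89.86 × 0.04970 = 4.466 m/day.
Seepage velocity v = q / n_e = 4.466 / 0.06 = 74.43 m/day.

74.4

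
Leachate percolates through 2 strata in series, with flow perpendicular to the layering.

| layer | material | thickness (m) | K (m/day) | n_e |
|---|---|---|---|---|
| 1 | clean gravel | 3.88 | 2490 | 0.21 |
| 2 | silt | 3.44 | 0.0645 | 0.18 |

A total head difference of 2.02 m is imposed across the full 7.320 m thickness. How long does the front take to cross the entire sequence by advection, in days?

With flow normal to the layers, continuity requires the same specific discharge q through every layer.
Σ(b_i/K_i) = 3.88/2490 + 3.44/0.0645 = 53.33 d.
q = Δh / Σ(b_i/K_i) = 2.02 / 53.33 = 0.03787 m/day.
In each layer the seepage velocity is v_i = q/n_i, so the layer transit time is t_i = b_i·n_i / q:
  layer 1 (clean gravel): t_1 = 3.88 × 0.21 / 0.03787 = 21.51 d
  layer 2 (silt): t_2 = 3.44 × 0.18 / 0.03787 = 16.35 d
Total t = Σ t_i = 37.86 days.

37.9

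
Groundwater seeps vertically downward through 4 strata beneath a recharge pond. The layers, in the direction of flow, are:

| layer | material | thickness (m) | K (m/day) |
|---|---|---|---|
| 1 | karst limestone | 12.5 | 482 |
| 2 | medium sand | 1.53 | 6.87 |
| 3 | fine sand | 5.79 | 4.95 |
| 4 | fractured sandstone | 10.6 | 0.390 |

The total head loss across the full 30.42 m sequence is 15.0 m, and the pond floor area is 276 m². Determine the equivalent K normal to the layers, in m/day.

Flow is perpendicular to layering, so the layers act in series and the equivalent K is the thickness-weighted harmonic mean.
Total thickness L = 12.5 + 1.53 + 5.79 + 10.6 = 30.42 m.
Σ(b_i/K_i) = 12.5/482 + 1.53/6.87 + 5.79/4.95 + 10.6/0.390 = 28.60 d.
K_eq = L / Σ(b_i/K_i) = 30.42 / 28.60 = 1.064 m/day.

1.06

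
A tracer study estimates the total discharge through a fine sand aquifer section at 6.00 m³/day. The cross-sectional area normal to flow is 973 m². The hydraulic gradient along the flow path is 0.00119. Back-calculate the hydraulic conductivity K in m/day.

Hydraulic gradient i = 0.00119.
From Q = K·A·i, K = Q / (A·i) = 6.00 / (973.0 × 0.001190) = 5.182 m/day.

5.18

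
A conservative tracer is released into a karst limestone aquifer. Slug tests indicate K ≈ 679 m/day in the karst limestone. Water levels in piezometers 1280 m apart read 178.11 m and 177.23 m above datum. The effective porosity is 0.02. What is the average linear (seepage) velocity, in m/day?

23.3

Hydraulic gradient i = (178.11 − 177.23) / 1280 = 0.88 / 1280 = 0.0006875.
Darcy flux q = K · i = 679.0 × 0.0006875 = 0.4668 m/day.
Seepage velocity v = q / n_e = 0.4668 / 0.02 = 23.34 m/day.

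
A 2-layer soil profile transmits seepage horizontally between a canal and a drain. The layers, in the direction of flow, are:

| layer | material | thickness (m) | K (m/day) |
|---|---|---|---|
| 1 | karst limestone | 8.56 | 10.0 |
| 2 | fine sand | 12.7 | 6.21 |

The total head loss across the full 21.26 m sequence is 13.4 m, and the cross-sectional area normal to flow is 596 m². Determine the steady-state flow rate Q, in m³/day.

2750

Flow is perpendicular to layering, so the layers act in series and the equivalent K is the thickness-weighted harmonic mean.
Total thickness L = 8.56 + 12.7 = 21.26 m.
Σ(b_i/K_i) = 8.56/10.0 + 12.7/6.21 = 2.901 d.
K_eq = L / Σ(b_i/K_i) = 21.26 / 2.901 = 7.328 m/day.
Q = K_eq · A · (Δh/L) = 7.328 × 596 × (13.4/21.26) = 2753 m³/day.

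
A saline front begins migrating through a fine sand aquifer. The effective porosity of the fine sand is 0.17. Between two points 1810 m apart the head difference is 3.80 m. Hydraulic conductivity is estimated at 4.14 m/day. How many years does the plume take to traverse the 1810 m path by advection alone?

Hydraulic gradient i = Δh / L = 3.80 / 1810 = 0.002099.
Darcy flux q = K · i = 4.140 × 0.002099 = 0.008692 m/day.
Seepage velocity v = q / n_e = 0.008692 / 0.17 = 0.05113 m/day.
Travel time t = L / v = 1810 / 0.05113 = 35402 days = 96.92 years.

96.9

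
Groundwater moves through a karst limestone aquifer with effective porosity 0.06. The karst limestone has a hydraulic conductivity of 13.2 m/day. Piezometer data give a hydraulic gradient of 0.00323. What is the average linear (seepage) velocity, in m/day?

Hydraulic gradient i = 0.00323.
Darcy flux q = K · i = 13.20 × 0.003230 = 0.04264 m/day.
Seepage velocity v = q / n_e = 0.04264 / 0.06 = 0.7106 m/day.

0.711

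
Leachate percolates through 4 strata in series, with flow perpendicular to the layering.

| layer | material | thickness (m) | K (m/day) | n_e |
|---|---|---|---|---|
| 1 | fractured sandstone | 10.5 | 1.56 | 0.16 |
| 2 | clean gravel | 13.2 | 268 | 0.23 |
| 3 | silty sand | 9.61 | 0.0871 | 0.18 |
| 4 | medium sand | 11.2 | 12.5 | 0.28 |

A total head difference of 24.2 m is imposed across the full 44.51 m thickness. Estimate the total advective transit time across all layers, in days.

With flow normal to the layers, continuity requires the same specific discharge q through every layer.
Σ(b_i/K_i) = 10.5/1.56 + 13.2/268 + 9.61/0.0871 + 11.2/12.5 = 118.0 d.
q = Δh / Σ(b_i/K_i) = 24.2 / 118.0 = 0.2051 m/day.
In each layer the seepage velocity is v_i = q/n_i, so the layer transit time is t_i = b_i·n_i / q:
  layer 1 (fractured sandstone): t_1 = 10.5 × 0.16 / 0.2051 = 8.192 d
  layer 2 (clean gravel): t_2 = 13.2 × 0.23 / 0.2051 = 14.80 d
  layer 3 (silty sand): t_3 = 9.61 × 0.18 / 0.2051 = 8.435 d
  layer 4 (medium sand): t_4 = 11.2 × 0.28 / 0.2051 = 15.29 d
Total t = Σ t_i = 46.72 days.

46.7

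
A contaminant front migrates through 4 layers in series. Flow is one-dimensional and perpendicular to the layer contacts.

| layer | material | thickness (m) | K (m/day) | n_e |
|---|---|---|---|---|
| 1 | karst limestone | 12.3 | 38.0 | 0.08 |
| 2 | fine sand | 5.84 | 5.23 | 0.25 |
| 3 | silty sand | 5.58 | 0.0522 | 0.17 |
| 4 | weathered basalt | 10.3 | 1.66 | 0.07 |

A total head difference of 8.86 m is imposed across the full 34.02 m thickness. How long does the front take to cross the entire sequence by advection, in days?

With flow normal to the layers, continuity requires the same specific discharge q through every layer.
Σ(b_i/K_i) = 12.3/38.0 + 5.84/5.23 + 5.58/0.0522 + 10.3/1.66 = 114.5 d.
q = Δh / Σ(b_i/K_i) = 8.86 / 114.5 = 0.07735 m/day.
In each layer the seepage velocity is v_i = q/n_i, so the layer transit time is t_i = b_i·n_i / q:
  layer 1 (karst limestone): t_1 = 12.3 × 0.08 / 0.07735 = 12.72 d
  layer 2 (fine sand): t_2 = 5.84 × 0.25 / 0.07735 = 18.87 d
  layer 3 (silty sand): t_3 = 5.58 × 0.17 / 0.07735 = 12.26 d
  layer 4 (weathered basalt): t_4 = 10.3 × 0.07 / 0.07735 = 9.321 d
Total t = Σ t_i = 53.18 days.

53.2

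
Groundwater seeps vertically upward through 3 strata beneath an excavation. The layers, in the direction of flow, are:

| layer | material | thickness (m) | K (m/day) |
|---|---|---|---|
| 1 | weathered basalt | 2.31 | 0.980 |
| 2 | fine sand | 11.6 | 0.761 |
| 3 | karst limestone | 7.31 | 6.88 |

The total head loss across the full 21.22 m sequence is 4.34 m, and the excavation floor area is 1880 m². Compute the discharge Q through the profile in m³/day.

437

Flow is perpendicular to layering, so the layers act in series and the equivalent K is the thickness-weighted harmonic mean.
Total thickness L = 2.31 + 11.6 + 7.31 = 21.22 m.
Σ(b_i/K_i) = 2.31/0.980 + 11.6/0.761 + 7.31/6.88 = 18.66 d.
K_eq = L / Σ(b_i/K_i) = 21.22 / 18.66 = 1.137 m/day.
Q = K_eq · A · (Δh/L) = 1.137 × 1880 × (4.34/21.22) = 437.2 m³/day.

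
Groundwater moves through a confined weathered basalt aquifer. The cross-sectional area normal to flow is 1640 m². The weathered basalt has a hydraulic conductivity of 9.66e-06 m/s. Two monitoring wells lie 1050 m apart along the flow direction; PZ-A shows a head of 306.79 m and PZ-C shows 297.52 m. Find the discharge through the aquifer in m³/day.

Convert K: 9.66e-06 m/s × 86400 = 0.8346 m/day.
Hydraulic gradient i = (306.79 − 297.52) / 1050 = 9.27 / 1050 = 0.008829.
Darcy's law: Q = K · A · i = 0.8346 × 1640 × 0.008829 = 12.08 m³/day.

12.1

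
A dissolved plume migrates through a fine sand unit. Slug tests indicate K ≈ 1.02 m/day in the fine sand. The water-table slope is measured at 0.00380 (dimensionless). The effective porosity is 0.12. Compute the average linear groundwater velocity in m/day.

0.0323

Hydraulic gradient i = 0.00380.
Darcy flux q = K · i = 1.020 × 0.003800 = 0.003876 m/day.
Seepage velocity v = q / n_e = 0.003876 / 0.12 = 0.03230 m/day.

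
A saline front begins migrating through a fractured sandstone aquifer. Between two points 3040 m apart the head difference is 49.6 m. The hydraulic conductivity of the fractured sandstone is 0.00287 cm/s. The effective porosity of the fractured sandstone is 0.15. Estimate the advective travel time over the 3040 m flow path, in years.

30.9

Convert K: 0.00287 cm/s × 864 = 2.480 m/day.
Hydraulic gradient i = Δh / L = 49.6 / 3040 = 0.01632.
Darcy flux q = K · i = 2.480 × 0.01632 = 0.04046 m/day.
Seepage velocity v = q / n_e = 0.04046 / 0.15 = 0.2697 m/day.
Travel time t = L / v = 3040 / 0.2697 = 11271 days = 30.86 years.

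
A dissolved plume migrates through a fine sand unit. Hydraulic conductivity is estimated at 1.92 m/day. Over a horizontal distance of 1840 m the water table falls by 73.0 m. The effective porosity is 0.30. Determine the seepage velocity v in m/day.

Hydraulic gradient i = Δh / L = 73.0 / 1840 = 0.03967.
Darcy flux q = K · i = 1.920 × 0.03967 = 0.07617 m/day.
Seepage velocity v = q / n_e = 0.07617 / 0.30 = 0.2539 m/day.

0.254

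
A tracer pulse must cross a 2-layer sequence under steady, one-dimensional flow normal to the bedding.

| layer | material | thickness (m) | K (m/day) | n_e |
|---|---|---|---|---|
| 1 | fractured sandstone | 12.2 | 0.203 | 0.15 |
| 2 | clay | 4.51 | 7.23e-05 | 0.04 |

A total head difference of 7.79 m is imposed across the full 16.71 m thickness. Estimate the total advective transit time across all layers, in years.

With flow normal to the layers, continuity requires the same specific discharge q through every layer.
Σ(b_i/K_i) = 12.2/0.203 + 4.51/7.23e-05 = 62439 d.
q = Δh / Σ(b_i/K_i) = 7.79 / 62439 = 0.0001248 m/day.
In each layer the seepage velocity is v_i = q/n_i, so the layer transit time is t_i = b_i·n_i / q:
  layer 1 (fractured sandstone): t_1 = 12.2 × 0.15 / 0.0001248 = 14668 d
  layer 2 (clay): t_2 = 4.51 × 0.04 / 0.0001248 = 1446 d
Total t = Σ t_i = 16114 days = 44.12 years.

44.1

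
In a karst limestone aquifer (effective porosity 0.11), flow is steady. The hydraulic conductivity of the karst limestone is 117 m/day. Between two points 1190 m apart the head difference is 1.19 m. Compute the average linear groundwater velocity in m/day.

1.06

Hydraulic gradient i = Δh / L = 1.19 / 1190 = 0.001000.
Darcy flux q = K · i = 117.0 × 0.001000 = 0.1170 m/day.
Seepage velocity v = q / n_e = 0.1170 / 0.11 = 1.064 m/day.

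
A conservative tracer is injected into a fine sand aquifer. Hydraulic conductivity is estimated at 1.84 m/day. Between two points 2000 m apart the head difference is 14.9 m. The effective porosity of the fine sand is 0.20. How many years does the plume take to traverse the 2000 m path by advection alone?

Hydraulic gradient i = Δh / L = 14.9 / 2000 = 0.007450.
Darcy flux q = K · i = 1.840 × 0.007450 = 0.01371 m/day.
Seepage velocity v = q / n_e = 0.01371 / 0.20 = 0.06854 m/day.
Travel time t = L / v = 2000 / 0.06854 = 29180 days = 79.89 years.

79.9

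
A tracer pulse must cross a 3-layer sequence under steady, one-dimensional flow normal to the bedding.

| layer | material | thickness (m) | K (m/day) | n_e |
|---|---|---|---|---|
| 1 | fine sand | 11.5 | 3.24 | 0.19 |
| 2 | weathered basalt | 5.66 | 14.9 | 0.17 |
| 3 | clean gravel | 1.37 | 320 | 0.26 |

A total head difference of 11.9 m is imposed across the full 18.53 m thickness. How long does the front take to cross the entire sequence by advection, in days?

1.16

With flow normal to the layers, continuity requires the same specific discharge q through every layer.
Σ(b_i/K_i) = 11.5/3.24 + 5.66/14.9 + 1.37/320 = 3.934 d.
q = Δh / Σ(b_i/K_i) = 11.9 / 3.934 = 3.025 m/day.
In each layer the seepage velocity is v_i = q/n_i, so the layer transit time is t_i = b_i·n_i / q:
  layer 1 (fine sand): t_1 = 11.5 × 0.19 / 3.025 = 0.7222 d
  layer 2 (weathered basalt): t_2 = 5.66 × 0.17 / 3.025 = 0.3181 d
  layer 3 (clean gravel): t_3 = 1.37 × 0.26 / 3.025 = 0.1177 d
Total t = Σ t_i = 1.158 days.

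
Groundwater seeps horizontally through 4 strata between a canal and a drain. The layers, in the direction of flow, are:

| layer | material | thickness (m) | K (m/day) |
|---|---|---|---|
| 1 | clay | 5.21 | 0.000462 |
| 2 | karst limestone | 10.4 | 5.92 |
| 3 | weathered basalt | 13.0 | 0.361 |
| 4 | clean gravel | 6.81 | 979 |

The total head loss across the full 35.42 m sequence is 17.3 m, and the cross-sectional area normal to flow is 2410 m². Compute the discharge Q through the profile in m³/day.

3.68

Flow is perpendicular to layering, so the layers act in series and the equivalent K is the thickness-weighted harmonic mean.
Total thickness L = 5.21 + 10.4 + 13.0 + 6.81 = 35.42 m.
Σ(b_i/K_i) = 5.21/0.000462 + 10.4/5.92 + 13.0/0.361 + 6.81/979 = 11315 d.
K_eq = L / Σ(b_i/K_i) = 35.42 / 11315 = 0.003130 m/day.
Q = K_eq · A · (Δh/L) = 0.003130 × 2410 × (17.3/35.42) = 3.685 m³/day.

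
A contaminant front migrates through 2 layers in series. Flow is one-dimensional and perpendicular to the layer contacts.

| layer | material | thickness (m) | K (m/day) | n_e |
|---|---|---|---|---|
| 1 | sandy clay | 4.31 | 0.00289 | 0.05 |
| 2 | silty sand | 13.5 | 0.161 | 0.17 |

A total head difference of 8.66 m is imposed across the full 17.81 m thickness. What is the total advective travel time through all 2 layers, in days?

With flow normal to the layers, continuity requires the same specific discharge q through every layer.
Σ(b_i/K_i) = 4.31/0.00289 + 13.5/0.161 = 1575 d.
q = Δh / Σ(b_i/K_i) = 8.66 / 1575 = 0.005498 m/day.
In each layer the seepage velocity is v_i = q/n_i, so the layer transit time is t_i = b_i·n_i / q:
  layer 1 (sandy clay): t_1 = 4.31 × 0.05 / 0.005498 = 39.20 d
  layer 2 (silty sand): t_2 = 13.5 × 0.17 / 0.005498 = 417.4 d
Total t = Σ t_i = 456.6 days.

457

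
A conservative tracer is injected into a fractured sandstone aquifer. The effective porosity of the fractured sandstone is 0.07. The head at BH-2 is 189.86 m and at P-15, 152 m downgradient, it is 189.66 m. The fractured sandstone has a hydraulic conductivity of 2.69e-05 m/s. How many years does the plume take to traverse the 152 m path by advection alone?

Convert K: 2.69e-05 m/s × 86400 = 2.324 m/day.
Hydraulic gradient i = (189.86 − 189.66) / 152 = 0.2 / 152 = 0.001316.
Darcy flux q = K · i = 2.324 × 0.001316 = 0.003058 m/day.
Seepage velocity v = q / n_e = 0.003058 / 0.07 = 0.04369 m/day.
Travel time t = L / v = 152 / 0.04369 = 3479 days = 9.526 years.

9.53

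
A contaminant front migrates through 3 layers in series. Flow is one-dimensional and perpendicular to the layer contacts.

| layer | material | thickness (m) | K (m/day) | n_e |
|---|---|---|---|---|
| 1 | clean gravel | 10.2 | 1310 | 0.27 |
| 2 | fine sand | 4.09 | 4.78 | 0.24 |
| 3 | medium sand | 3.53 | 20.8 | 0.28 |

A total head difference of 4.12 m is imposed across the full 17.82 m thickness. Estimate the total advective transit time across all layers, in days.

1.18

With flow normal to the layers, continuity requires the same specific discharge q through every layer.
Σ(b_i/K_i) = 10.2/1310 + 4.09/4.78 + 3.53/20.8 = 1.033 d.
q = Δh / Σ(b_i/K_i) = 4.12 / 1.033 = 3.988 m/day.
In each layer the seepage velocity is v_i = q/n_i, so the layer transit time is t_i = b_i·n_i / q:
  layer 1 (clean gravel): t_1 = 10.2 × 0.27 / 3.988 = 0.6906 d
  layer 2 (fine sand): t_2 = 4.09 × 0.24 / 3.988 = 0.2461 d
  layer 3 (medium sand): t_3 = 3.53 × 0.28 / 3.988 = 0.2479 d
Total t = Σ t_i = 1.185 days.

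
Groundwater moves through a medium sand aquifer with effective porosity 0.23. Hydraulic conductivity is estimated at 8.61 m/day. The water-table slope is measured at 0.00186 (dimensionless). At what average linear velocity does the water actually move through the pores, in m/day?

Hydraulic gradient i = 0.00186.
Darcy flux q = K · i = 8.610 × 0.001860 = 0.01601 m/day.
Seepage velocity v = q / n_e = 0.01601 / 0.23 = 0.06963 m/day.

0.0696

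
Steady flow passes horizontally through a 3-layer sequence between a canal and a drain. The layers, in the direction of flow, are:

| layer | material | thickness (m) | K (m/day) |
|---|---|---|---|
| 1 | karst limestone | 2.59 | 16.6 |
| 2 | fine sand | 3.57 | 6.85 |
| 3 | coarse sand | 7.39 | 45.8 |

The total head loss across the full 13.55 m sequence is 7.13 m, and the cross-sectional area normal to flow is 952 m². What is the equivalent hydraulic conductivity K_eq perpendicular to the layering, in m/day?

Flow is perpendicular to layering, so the layers act in series and the equivalent K is the thickness-weighted harmonic mean.
Total thickness L = 2.59 + 3.57 + 7.39 = 13.55 m.
Σ(b_i/K_i) = 2.59/16.6 + 3.57/6.85 + 7.39/45.8 = 0.8385 d.
K_eq = L / Σ(b_i/K_i) = 13.55 / 0.8385 = 16.16 m/day.

16.2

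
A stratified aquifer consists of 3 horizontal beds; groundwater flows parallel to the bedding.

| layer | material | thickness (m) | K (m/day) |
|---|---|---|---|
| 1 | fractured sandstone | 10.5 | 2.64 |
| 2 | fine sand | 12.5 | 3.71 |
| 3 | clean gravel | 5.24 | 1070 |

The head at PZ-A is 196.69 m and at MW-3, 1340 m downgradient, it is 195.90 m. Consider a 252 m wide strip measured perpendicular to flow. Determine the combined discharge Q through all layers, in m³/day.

844

Flow is parallel to layering, so each bed carries its own Darcy discharge and the transmissivities add.
Σ(K_i·b_i) = 2.64×10.5 + 3.71×12.5 + 1070×5.24 = 5681 m²/day.
Hydraulic gradient i = (196.69 − 195.90) / 1340 = 0.79 / 1340 = 0.0005896.
Q = Σ(K_i·b_i) · W · i = 5681 × 252 × 0.0005896 = 844.0 m³/day.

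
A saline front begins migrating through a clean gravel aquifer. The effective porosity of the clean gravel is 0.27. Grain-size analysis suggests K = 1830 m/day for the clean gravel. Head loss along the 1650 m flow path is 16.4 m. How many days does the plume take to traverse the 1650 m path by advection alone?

Hydraulic gradient i = Δh / L = 16.4 / 1650 = 0.009939.
Darcy flux q = K · i = 1830 × 0.009939 = 18.19 m/day.
Seepage velocity v = q / n_e = 18.19 / 0.27 = 67.37 m/day.
Travel time t = L / v = 1650 / 67.37 = 24.49 days.

24.5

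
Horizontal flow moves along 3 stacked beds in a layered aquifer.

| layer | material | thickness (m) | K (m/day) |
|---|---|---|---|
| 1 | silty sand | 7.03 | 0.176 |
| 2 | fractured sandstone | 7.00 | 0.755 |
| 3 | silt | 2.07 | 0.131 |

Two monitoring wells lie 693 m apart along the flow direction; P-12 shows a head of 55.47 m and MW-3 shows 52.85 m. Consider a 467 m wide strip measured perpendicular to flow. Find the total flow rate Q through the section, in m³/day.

12.0

Flow is parallel to layering, so each bed carries its own Darcy discharge and the transmissivities add.
Σ(K_i·b_i) = 0.176×7.03 + 0.755×7.00 + 0.131×2.07 = 6.793 m²/day.
Hydraulic gradient i = (55.47 − 52.85) / 693 = 2.62 / 693 = 0.003781.
Q = Σ(K_i·b_i) · W · i = 6.793 × 467 × 0.003781 = 11.99 m³/day.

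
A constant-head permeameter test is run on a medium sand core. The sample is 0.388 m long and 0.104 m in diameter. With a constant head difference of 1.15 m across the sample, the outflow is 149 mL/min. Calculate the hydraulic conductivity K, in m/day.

8.52

Cross-sectional area A = π·(d/2)² = π × (0.104/2)² = 0.008495 m².
Convert discharge: 149 mL/min = 2.483e-06 m³/s.
Darcy's law rearranged: K = Q·L / (A·Δh) = 2.483e-06 × 0.388 / (0.008495 × 1.15) = 9.863e-05 m/s = 8.522 m/day.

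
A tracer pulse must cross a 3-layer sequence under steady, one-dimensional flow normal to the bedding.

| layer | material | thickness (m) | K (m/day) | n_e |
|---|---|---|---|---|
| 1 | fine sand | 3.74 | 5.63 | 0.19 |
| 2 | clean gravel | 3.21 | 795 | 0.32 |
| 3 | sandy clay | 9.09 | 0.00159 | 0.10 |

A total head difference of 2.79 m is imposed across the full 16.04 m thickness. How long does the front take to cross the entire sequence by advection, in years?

14.9

With flow normal to the layers, continuity requires the same specific discharge q through every layer.
Σ(b_i/K_i) = 3.74/5.63 + 3.21/795 + 9.09/0.00159 = 5718 d.
q = Δh / Σ(b_i/K_i) = 2.79 / 5718 = 0.0004880 m/day.
In each layer the seepage velocity is v_i = q/n_i, so the layer transit time is t_i = b_i·n_i / q:
  layer 1 (fine sand): t_1 = 3.74 × 0.19 / 0.0004880 = 1456 d
  layer 2 (clean gravel): t_2 = 3.21 × 0.32 / 0.0004880 = 2105 d
  layer 3 (sandy clay): t_3 = 9.09 × 0.10 / 0.0004880 = 1863 d
Total t = Σ t_i = 5424 days = 14.85 years.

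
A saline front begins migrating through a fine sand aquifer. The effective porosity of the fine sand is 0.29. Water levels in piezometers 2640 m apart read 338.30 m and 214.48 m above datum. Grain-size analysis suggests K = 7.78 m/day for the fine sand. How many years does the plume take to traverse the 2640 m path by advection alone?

Hydraulic gradient i = (338.30 − 214.48) / 2640 = 123.82 / 2640 = 0.04690.
Darcy flux q = K · i = 7.780 × 0.04690 = 0.3649 m/day.
Seepage velocity v = q / n_e = 0.3649 / 0.29 = 1.258 m/day.
Travel time t = L / v = 2640 / 1.258 = 2098 days = 5.744 years.

5.74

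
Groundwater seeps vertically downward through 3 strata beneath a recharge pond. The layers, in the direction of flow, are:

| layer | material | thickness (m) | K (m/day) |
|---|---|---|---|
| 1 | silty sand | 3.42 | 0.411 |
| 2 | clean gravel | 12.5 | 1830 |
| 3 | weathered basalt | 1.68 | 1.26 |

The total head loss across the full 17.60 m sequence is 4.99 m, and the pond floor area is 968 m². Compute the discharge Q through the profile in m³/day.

500

Flow is perpendicular to layering, so the layers act in series and the equivalent K is the thickness-weighted harmonic mean.
Total thickness L = 3.42 + 12.5 + 1.68 = 17.60 m.
Σ(b_i/K_i) = 3.42/0.411 + 12.5/1830 + 1.68/1.26 = 9.661 d.
K_eq = L / Σ(b_i/K_i) = 17.60 / 9.661 = 1.822 m/day.
Q = K_eq · A · (Δh/L) = 1.822 × 968 × (4.99/17.60) = 500.0 m³/day.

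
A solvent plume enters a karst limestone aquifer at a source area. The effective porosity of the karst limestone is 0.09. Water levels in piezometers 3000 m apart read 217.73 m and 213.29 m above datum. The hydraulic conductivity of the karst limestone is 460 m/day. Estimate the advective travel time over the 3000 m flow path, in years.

Hydraulic gradient i = (217.73 − 213.29) / 3000 = 4.44 / 3000 = 0.001480.
Darcy flux q = K · i = 460.0 × 0.001480 = 0.6808 m/day.
Seepage velocity v = q / n_e = 0.6808 / 0.09 = 7.564 m/day.
Travel time t = L / v = 3000 / 7.564 = 396.6 days = 1.086 years.

1.09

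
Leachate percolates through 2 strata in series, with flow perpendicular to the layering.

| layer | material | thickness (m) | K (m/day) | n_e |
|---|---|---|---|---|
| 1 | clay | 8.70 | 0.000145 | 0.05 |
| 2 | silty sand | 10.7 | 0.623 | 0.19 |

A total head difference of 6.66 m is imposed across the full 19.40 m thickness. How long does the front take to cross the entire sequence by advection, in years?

With flow normal to the layers, continuity requires the same specific discharge q through every layer.
Σ(b_i/K_i) = 8.70/0.000145 + 10.7/0.623 = 60017 d.
q = Δh / Σ(b_i/K_i) = 6.66 / 60017 = 0.0001110 m/day.
In each layer the seepage velocity is v_i = q/n_i, so the layer transit time is t_i = b_i·n_i / q:
  layer 1 (clay): t_1 = 8.70 × 0.05 / 0.0001110 = 3920 d
  layer 2 (silty sand): t_2 = 10.7 × 0.19 / 0.0001110 = 18321 d
Total t = Σ t_i = 22241 days = 60.89 years.

60.9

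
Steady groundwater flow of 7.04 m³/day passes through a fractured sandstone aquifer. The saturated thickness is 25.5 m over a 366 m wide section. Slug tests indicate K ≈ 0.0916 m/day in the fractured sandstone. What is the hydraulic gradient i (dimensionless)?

0.00823

Cross-sectional area A = 366 × 25.5 = 9333 m².
From Q = K·A·i, i = Q / (K·A) = 7.04 / (0.09160 × 9333) = 0.008235.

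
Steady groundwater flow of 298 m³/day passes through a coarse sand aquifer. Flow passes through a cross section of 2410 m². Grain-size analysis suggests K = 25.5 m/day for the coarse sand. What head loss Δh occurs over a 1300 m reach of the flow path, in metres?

From Q = K·A·i, i = Q / (K·A) = 298 / (25.50 × 2410) = 0.004849.
Head loss Δh = i · L = 0.004849 × 1300 = 6.304 m.

6.30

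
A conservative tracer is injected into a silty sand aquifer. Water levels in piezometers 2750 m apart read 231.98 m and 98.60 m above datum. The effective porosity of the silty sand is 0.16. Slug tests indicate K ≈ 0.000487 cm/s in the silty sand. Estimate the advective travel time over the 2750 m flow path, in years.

59.0

Convert K: 0.000487 cm/s × 864 = 0.4208 m/day.
Hydraulic gradient i = (231.98 − 98.60) / 2750 = 133.38 / 2750 = 0.04850.
Darcy flux q = K · i = 0.4208 × 0.04850 = 0.02041 m/day.
Seepage velocity v = q / n_e = 0.02041 / 0.16 = 0.1276 m/day.
Travel time t = L / v = 2750 / 0.1276 = 21560 days = 59.03 years.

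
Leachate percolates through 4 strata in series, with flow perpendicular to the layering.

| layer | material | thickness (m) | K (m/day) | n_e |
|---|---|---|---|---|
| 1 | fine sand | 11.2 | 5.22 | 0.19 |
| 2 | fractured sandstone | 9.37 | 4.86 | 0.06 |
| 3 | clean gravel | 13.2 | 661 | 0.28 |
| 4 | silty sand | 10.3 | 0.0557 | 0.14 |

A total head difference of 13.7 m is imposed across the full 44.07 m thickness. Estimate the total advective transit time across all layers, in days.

With flow normal to the layers, continuity requires the same specific discharge q through every layer.
Σ(b_i/K_i) = 11.2/5.22 + 9.37/4.86 + 13.2/661 + 10.3/0.0557 = 189.0 d.
q = Δh / Σ(b_i/K_i) = 13.7 / 189.0 = 0.07248 m/day.
In each layer the seepage velocity is v_i = q/n_i, so the layer transit time is t_i = b_i·n_i / q:
  layer 1 (fine sand): t_1 = 11.2 × 0.19 / 0.07248 = 29.36 d
  layer 2 (fractured sandstone): t_2 = 9.37 × 0.06 / 0.07248 = 7.756 d
  layer 3 (clean gravel): t_3 = 13.2 × 0.28 / 0.07248 = 50.99 d
  layer 4 (silty sand): t_4 = 10.3 × 0.14 / 0.07248 = 19.89 d
Total t = Σ t_i = 108.0 days.

108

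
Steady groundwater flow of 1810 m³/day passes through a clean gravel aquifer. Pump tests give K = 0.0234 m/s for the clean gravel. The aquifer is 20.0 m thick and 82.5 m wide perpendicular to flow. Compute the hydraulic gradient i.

Convert K: 0.0234 m/s × 86400 = 2022 m/day.
Cross-sectional area A = 82.5 × 20.0 = 1650 m².
From Q = K·A·i, i = Q / (K·A) = 1810 / (2022 × 1650) = 0.0005426.

0.000543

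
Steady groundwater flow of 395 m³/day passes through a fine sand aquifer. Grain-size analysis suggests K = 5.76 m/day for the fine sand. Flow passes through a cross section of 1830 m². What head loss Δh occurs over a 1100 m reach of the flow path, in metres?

41.2

From Q = K·A·i, i = Q / (K·A) = 395 / (5.760 × 1830) = 0.03747.
Head loss Δh = i · L = 0.03747 × 1100 = 41.22 m.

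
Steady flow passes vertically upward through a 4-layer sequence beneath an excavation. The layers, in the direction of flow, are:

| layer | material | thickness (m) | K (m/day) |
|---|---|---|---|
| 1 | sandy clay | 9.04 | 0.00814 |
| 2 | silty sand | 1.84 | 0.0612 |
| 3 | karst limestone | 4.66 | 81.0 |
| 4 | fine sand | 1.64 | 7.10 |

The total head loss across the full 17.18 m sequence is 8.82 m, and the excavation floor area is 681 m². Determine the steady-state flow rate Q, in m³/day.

5.26

Flow is perpendicular to layering, so the layers act in series and the equivalent K is the thickness-weighted harmonic mean.
Total thickness L = 9.04 + 1.84 + 4.66 + 1.64 = 17.18 m.
Σ(b_i/K_i) = 9.04/0.00814 + 1.84/0.0612 + 4.66/81.0 + 1.64/7.10 = 1141 d.
K_eq = L / Σ(b_i/K_i) = 17.18 / 1141 = 0.01506 m/day.
Q = K_eq · A · (Δh/L) = 0.01506 × 681 × (8.82/17.18) = 5.265 m³/day.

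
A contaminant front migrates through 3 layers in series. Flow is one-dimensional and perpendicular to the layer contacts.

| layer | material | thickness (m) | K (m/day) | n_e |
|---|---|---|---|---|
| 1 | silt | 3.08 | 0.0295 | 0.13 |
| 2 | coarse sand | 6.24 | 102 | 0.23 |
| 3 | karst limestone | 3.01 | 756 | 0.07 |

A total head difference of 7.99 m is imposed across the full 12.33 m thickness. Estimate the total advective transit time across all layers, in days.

26.8

With flow normal to the layers, continuity requires the same specific discharge q through every layer.
Σ(b_i/K_i) = 3.08/0.0295 + 6.24/102 + 3.01/756 = 104.5 d.
q = Δh / Σ(b_i/K_i) = 7.99 / 104.5 = 0.07648 m/day.
In each layer the seepage velocity is v_i = q/n_i, so the layer transit time is t_i = b_i·n_i / q:
  layer 1 (silt): t_1 = 3.08 × 0.13 / 0.07648 = 5.235 d
  layer 2 (coarse sand): t_2 = 6.24 × 0.23 / 0.07648 = 18.77 d
  layer 3 (karst limestone): t_3 = 3.01 × 0.07 / 0.07648 = 2.755 d
Total t = Σ t_i = 26.76 days.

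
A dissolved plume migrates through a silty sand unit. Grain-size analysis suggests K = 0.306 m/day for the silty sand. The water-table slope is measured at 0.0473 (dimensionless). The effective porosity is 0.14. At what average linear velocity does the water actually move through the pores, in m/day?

0.103

Hydraulic gradient i = 0.0473.
Darcy flux q = K · i = 0.3060 × 0.04730 = 0.01447 m/day.
Seepage velocity v = q / n_e = 0.01447 / 0.14 = 0.1034 m/day.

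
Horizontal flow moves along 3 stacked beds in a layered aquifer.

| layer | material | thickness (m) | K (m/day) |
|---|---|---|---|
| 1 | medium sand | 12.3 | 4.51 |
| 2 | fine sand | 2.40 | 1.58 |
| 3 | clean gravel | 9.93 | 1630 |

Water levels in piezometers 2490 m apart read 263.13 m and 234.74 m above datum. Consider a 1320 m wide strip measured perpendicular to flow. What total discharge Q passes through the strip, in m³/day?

Flow is parallel to layering, so each bed carries its own Darcy discharge and the transmissivities add.
Σ(K_i·b_i) = 4.51×12.3 + 1.58×2.40 + 1630×9.93 = 16245 m²/day.
Hydraulic gradient i = (263.13 − 234.74) / 2490 = 28.39 / 2490 = 0.01140.
Q = Σ(K_i·b_i) · W · i = 16245 × 1320 × 0.01140 = 2.445e+05 m³/day.

244000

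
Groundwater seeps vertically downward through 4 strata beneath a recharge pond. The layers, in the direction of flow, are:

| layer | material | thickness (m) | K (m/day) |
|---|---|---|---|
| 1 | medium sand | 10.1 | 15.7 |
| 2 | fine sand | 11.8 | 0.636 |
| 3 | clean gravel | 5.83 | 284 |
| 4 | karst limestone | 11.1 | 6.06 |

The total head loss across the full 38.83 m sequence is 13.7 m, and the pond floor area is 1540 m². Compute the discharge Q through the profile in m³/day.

Flow is perpendicular to layering, so the layers act in series and the equivalent K is the thickness-weighted harmonic mean.
Total thickness L = 10.1 + 11.8 + 5.83 + 11.1 = 38.83 m.
Σ(b_i/K_i) = 10.1/15.7 + 11.8/0.636 + 5.83/284 + 11.1/6.06 = 21.05 d.
K_eq = L / Σ(b_i/K_i) = 38.83 / 21.05 = 1.845 m/day.
Q = K_eq · A · (Δh/L) = 1.845 × 1540 × (13.7/38.83) = 1002 m³/day.

1000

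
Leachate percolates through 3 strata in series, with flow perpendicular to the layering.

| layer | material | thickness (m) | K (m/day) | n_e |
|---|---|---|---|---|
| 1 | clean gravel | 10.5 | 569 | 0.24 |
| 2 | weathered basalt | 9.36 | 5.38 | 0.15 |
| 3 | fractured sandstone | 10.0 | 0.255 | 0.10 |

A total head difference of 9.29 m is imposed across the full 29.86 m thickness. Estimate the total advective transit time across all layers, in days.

With flow normal to the layers, continuity requires the same specific discharge q through every layer.
Σ(b_i/K_i) = 10.5/569 + 9.36/5.38 + 10.0/0.255 = 40.97 d.
q = Δh / Σ(b_i/K_i) = 9.29 / 40.97 = 0.2267 m/day.
In each layer the seepage velocity is v_i = q/n_i, so the layer transit time is t_i = b_i·n_i / q:
  layer 1 (clean gravel): t_1 = 10.5 × 0.24 / 0.2267 = 11.11 d
  layer 2 (weathered basalt): t_2 = 9.36 × 0.15 / 0.2267 = 6.192 d
  layer 3 (fractured sandstone): t_3 = 10.0 × 0.10 / 0.2267 = 4.411 d
Total t = Σ t_i = 21.72 days.

21.7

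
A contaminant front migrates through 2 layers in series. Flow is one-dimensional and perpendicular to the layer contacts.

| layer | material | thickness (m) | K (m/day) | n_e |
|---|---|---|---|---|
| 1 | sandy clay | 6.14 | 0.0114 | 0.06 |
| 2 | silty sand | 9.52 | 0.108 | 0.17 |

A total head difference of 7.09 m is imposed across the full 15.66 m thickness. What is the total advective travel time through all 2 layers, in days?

176

With flow normal to the layers, continuity requires the same specific discharge q through every layer.
Σ(b_i/K_i) = 6.14/0.0114 + 9.52/0.108 = 626.7 d.
q = Δh / Σ(b_i/K_i) = 7.09 / 626.7 = 0.01131 m/day.
In each layer the seepage velocity is v_i = q/n_i, so the layer transit time is t_i = b_i·n_i / q:
  layer 1 (sandy clay): t_1 = 6.14 × 0.06 / 0.01131 = 32.57 d
  layer 2 (silty sand): t_2 = 9.52 × 0.17 / 0.01131 = 143.1 d
Total t = Σ t_i = 175.6 days.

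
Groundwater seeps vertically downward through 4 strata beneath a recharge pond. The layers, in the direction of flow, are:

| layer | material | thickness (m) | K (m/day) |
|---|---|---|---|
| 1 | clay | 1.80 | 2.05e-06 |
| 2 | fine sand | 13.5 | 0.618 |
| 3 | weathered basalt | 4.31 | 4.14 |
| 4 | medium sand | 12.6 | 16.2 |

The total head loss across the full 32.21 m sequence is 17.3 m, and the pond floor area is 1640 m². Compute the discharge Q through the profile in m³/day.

Flow is perpendicular to layering, so the layers act in series and the equivalent K is the thickness-weighted harmonic mean.
Total thickness L = 1.80 + 13.5 + 4.31 + 12.6 = 32.21 m.
Σ(b_i/K_i) = 1.80/2.05e-06 + 13.5/0.618 + 4.31/4.14 + 12.6/16.2 = 8.781e+05 d.
K_eq = L / Σ(b_i/K_i) = 32.21 / 8.781e+05 = 3.668e-05 m/day.
Q = K_eq · A · (Δh/L) = 3.668e-05 × 1640 × (17.3/32.21) = 0.03231 m³/day.

0.0323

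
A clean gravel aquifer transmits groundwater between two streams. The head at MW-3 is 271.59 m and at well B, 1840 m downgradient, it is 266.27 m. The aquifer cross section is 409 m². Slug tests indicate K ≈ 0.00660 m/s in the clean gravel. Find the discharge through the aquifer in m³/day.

Convert K: 0.00660 m/s × 86400 = 570.2 m/day.
Hydraulic gradient i = (271.59 − 266.27) / 1840 = 5.32 / 1840 = 0.002891.
Darcy's law: Q = K · A · i = 570.2 × 409.0 × 0.002891 = 674.3 m³/day.

674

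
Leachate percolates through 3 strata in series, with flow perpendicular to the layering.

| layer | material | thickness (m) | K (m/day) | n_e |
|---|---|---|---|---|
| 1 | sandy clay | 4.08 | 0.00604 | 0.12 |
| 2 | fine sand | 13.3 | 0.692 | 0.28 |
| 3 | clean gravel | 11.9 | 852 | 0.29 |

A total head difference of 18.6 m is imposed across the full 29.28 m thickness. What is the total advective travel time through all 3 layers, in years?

0.784

With flow normal to the layers, continuity requires the same specific discharge q through every layer.
Σ(b_i/K_i) = 4.08/0.00604 + 13.3/0.692 + 11.9/852 = 694.7 d.
q = Δh / Σ(b_i/K_i) = 18.6 / 694.7 = 0.02677 m/day.
In each layer the seepage velocity is v_i = q/n_i, so the layer transit time is t_i = b_i·n_i / q:
  layer 1 (sandy clay): t_1 = 4.08 × 0.12 / 0.02677 = 18.29 d
  layer 2 (fine sand): t_2 = 13.3 × 0.28 / 0.02677 = 139.1 d
  layer 3 (clean gravel): t_3 = 11.9 × 0.29 / 0.02677 = 128.9 d
Total t = Σ t_i = 286.3 days = 0.7838 years.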